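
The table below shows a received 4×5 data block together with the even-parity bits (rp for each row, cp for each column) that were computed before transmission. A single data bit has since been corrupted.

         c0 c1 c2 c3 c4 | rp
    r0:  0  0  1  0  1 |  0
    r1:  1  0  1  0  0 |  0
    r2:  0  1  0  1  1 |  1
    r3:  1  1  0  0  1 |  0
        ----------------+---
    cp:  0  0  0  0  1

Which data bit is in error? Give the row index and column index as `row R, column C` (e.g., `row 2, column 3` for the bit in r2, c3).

Recompute each row's even parity and compare to rp:
  r0: data parity 0, sent rp 0 → ok
  r1: data parity 0, sent rp 0 → ok
  r2: data parity 1, sent rp 1 → ok
  r3: data parity 1, sent rp 0 → mismatch
Recompute each column's even parity and compare to cp:
  c0: data parity 0, sent cp 0 → ok
  c1: data parity 0, sent cp 0 → ok
  c2: data parity 0, sent cp 0 → ok
  c3: data parity 1, sent cp 0 → mismatch
  c4: data parity 1, sent cp 1 → ok
Exactly one row (r3) and one column (c3) fail → the flipped bit is at their intersection.

row 3, column 3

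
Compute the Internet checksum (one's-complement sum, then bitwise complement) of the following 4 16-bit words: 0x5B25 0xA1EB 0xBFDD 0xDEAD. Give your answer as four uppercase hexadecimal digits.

One's-complement addition (fold any carry out of bit 15 back into bit 0):
  0x5B25 + 0xA1EB = 0x0FD10
  0xFD10 + 0xBFDD = 0x1BCED → wrap carry → 0xBCEE
  0xBCEE + 0xDEAD = 0x19B9B → wrap carry → 0x9B9C
One's-complement sum = 0x9B9C.
Checksum = ~0x9B9C & 0xFFFF = 0x6463.

6463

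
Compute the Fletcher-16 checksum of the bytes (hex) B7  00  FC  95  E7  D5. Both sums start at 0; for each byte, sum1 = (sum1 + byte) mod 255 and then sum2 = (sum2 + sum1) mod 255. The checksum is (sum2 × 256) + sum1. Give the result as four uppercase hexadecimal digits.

Running sums (mod 255):
  after byte 0 (B7): sum1=183, sum2=183
  after byte 1 (00): sum1=183, sum2=111
  after byte 2 (FC): sum1=180, sum2=36
  after byte 3 (95): sum1=74, sum2=110
  after byte 4 (E7): sum1=50, sum2=160
  after byte 5 (D5): sum1=8, sum2=168
Checksum = sum2·256 + sum1 = 168·256 + 8 = 43016 = 0xA808.

A808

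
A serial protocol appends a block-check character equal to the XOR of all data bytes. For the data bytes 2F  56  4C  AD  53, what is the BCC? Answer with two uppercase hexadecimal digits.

XOR the bytes together:
  start with 0x2F
  0x2F ⊕ 0x56 = 0x79
  0x79 ⊕ 0x4C = 0x35
  0x35 ⊕ 0xAD = 0x98
  0x98 ⊕ 0x53 = 0xCB

CB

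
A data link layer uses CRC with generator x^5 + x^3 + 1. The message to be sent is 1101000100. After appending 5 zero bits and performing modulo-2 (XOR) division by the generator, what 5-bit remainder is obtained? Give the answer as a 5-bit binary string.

10100

Append 5 zeros: 110100010000000. Divide by 101001 (XOR where the leading bit is 1):
  pos 0: 110100 XOR 101001 = 011101
  pos 1: 111010 XOR 101001 = 010011
  pos 2: 100111 XOR 101001 = 001110
  pos 4: 111000 XOR 101001 = 010001
  pos 5: 100010 XOR 101001 = 001011
  pos 7: 101100 XOR 101001 = 000101
Remainder (last 5 bits) = 10100. This is the CRC / FCS.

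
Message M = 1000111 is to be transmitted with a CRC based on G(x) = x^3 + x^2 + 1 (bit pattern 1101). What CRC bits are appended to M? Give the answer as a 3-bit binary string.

Append 3 zeros: 1000111000. Divide by 1101 (XOR where the leading bit is 1):
  pos 0: 1000 XOR 1101 = 0101
  pos 1: 1011 XOR 1101 = 0110
  pos 2: 1101 XOR 1101 = 0000
  pos 6: 1000 XOR 1101 = 0101
Remainder (last 3 bits) = 101. This is the CRC / FCS.

101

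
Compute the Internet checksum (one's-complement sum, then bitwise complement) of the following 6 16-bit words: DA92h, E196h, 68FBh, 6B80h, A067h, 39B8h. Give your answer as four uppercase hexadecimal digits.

One's-complement addition (fold any carry out of bit 15 back into bit 0):
  0xDA92 + 0xE196 = 0x1BC28 → wrap carry → 0xBC29
  0xBC29 + 0x68FB = 0x12524 → wrap carry → 0x2525
  0x2525 + 0x6B80 = 0x090A5
  0x90A5 + 0xA067 = 0x1310C → wrap carry → 0x310D
  0x310D + 0x39B8 = 0x06AC5
One's-complement sum = 0x6AC5.
Checksum = ~0x6AC5 & 0xFFFF = 0x953A.

953A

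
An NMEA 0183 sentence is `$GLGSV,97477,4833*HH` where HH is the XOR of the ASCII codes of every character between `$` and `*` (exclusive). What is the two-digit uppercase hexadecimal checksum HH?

7F

XOR the ASCII codes of the payload characters:
  'G' = 0x47 → acc = 0x47
  'L' = 0x4C → acc = 0x0B
  'G' = 0x47 → acc = 0x4C
  'S' = 0x53 → acc = 0x1F
  'V' = 0x56 → acc = 0x49
  ',' = 0x2C → acc = 0x65
  '9' = 0x39 → acc = 0x5C
  '7' = 0x37 → acc = 0x6B
  '4' = 0x34 → acc = 0x5F
  '7' = 0x37 → acc = 0x68
  '7' = 0x37 → acc = 0x5F
  ',' = 0x2C → acc = 0x73
  '4' = 0x34 → acc = 0x47
  '8' = 0x38 → acc = 0x7F
  '3' = 0x33 → acc = 0x4C
  '3' = 0x33 → acc = 0x7F
Checksum = 0x7F.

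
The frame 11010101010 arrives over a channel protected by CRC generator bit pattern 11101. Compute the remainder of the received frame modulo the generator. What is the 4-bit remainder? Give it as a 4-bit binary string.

Modulo-2 division of 11010101010 by 11101:
  pos 0: 11010 XOR 11101 = 00111
  pos 2: 11110 XOR 11101 = 00011
  pos 5: 11101 XOR 11101 = 00000
Remainder = 0000 (zero — the frame passes the CRC check).

0000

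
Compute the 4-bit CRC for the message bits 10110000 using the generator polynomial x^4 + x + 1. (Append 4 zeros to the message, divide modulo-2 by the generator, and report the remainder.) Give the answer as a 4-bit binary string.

Append 4 zeros: 101100000000. Divide by 10011 (XOR where the leading bit is 1):
  pos 0: 10110 XOR 10011 = 00101
  pos 2: 10100 XOR 10011 = 00111
  pos 4: 11100 XOR 10011 = 01111
  pos 5: 11110 XOR 10011 = 01101
  pos 6: 11010 XOR 10011 = 01001
  pos 7: 10010 XOR 10011 = 00001
Remainder (last 4 bits) = 0001. This is the CRC / FCS.

0001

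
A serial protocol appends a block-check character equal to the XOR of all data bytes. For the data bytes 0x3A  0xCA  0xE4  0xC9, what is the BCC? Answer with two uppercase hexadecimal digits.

XOR the bytes together:
  start with 0x3A
  0x3A ⊕ 0xCA = 0xF0
  0xF0 ⊕ 0xE4 = 0x14
  0x14 ⊕ 0xC9 = 0xDD

DD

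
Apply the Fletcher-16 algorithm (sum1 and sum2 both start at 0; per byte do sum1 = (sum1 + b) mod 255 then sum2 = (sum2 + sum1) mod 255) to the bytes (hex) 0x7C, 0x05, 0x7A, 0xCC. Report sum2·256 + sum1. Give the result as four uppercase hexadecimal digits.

C2C8

Running sums (mod 255):
  after byte 0 (0x7C): sum1=124, sum2=124
  after byte 1 (0x05): sum1=129, sum2=253
  after byte 2 (0x7A): sum1=251, sum2=249
  after byte 3 (0xCC): sum1=200, sum2=194
Checksum = sum2·256 + sum1 = 194·256 + 200 = 49864 = 0xC2C8.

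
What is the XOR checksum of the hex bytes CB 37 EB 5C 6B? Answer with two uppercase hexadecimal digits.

20

XOR the bytes together:
  start with 0xCB
  0xCB ⊕ 0x37 = 0xFC
  0xFC ⊕ 0xEB = 0x17
  0x17 ⊕ 0x5C = 0x4B
  0x4B ⊕ 0x6B = 0x20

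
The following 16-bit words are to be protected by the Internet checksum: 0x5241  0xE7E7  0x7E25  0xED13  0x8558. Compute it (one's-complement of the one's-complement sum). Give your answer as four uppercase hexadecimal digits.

D544

One's-complement addition (fold any carry out of bit 15 back into bit 0):
  0x5241 + 0xE7E7 = 0x13A28 → wrap carry → 0x3A29
  0x3A29 + 0x7E25 = 0x0B84E
  0xB84E + 0xED13 = 0x1A561 → wrap carry → 0xA562
  0xA562 + 0x8558 = 0x12ABA → wrap carry → 0x2ABB
One's-complement sum = 0x2ABB.
Checksum = ~0x2ABB & 0xFFFF = 0xD544.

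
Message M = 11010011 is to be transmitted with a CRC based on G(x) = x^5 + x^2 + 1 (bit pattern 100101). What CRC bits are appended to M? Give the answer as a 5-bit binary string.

Append 5 zeros: 1101001100000. Divide by 100101 (XOR where the leading bit is 1):
  pos 0: 110100 XOR 100101 = 010001
  pos 1: 100011 XOR 100101 = 000110
  pos 4: 110100 XOR 100101 = 010001
  pos 5: 100010 XOR 100101 = 000111
Remainder (last 5 bits) = 11100. This is the CRC / FCS.

11100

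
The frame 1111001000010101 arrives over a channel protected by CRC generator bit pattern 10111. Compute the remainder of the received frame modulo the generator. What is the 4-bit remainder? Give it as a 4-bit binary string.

Modulo-2 division of 1111001000010101 by 10111:
  pos 0: 11110 XOR 10111 = 01001
  pos 1: 10010 XOR 10111 = 00101
  pos 3: 10110 XOR 10111 = 00001
  pos 7: 10001 XOR 10111 = 00110
  pos 9: 11001 XOR 10111 = 01110
  pos 10: 11100 XOR 10111 = 01011
  pos 11: 10111 XOR 10111 = 00000
Remainder = 0000 (zero — the frame passes the CRC check).

0000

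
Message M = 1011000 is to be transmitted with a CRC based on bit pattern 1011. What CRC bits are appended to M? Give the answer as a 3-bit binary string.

Append 3 zeros: 1011000000. Divide by 1011 (XOR where the leading bit is 1):
  pos 0: 1011 XOR 1011 = 0000
Remainder (last 3 bits) = 000. This is the CRC / FCS.

000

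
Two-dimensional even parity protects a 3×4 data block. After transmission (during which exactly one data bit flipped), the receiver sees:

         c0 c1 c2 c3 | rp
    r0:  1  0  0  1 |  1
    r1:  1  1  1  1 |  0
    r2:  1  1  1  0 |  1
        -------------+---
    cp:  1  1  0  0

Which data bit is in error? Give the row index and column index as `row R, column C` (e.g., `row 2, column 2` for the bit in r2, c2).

Recompute each row's even parity and compare to rp:
  r0: data parity 0, sent rp 1 → mismatch
  r1: data parity 0, sent rp 0 → ok
  r2: data parity 1, sent rp 1 → ok
Recompute each column's even parity and compare to cp:
  c0: data parity 1, sent cp 1 → ok
  c1: data parity 0, sent cp 1 → mismatch
  c2: data parity 0, sent cp 0 → ok
  c3: data parity 0, sent cp 0 → ok
Exactly one row (r0) and one column (c1) fail → the flipped bit is at their intersection.

row 0, column 1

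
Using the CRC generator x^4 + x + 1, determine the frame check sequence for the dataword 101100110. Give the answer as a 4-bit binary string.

Append 4 zeros: 1011001100000. Divide by 10011 (XOR where the leading bit is 1):
  pos 0: 10110 XOR 10011 = 00101
  pos 2: 10101 XOR 10011 = 00110
  pos 4: 11010 XOR 10011 = 01001
  pos 5: 10010 XOR 10011 = 00001
Remainder (last 4 bits) = 1000. This is the CRC / FCS.

1000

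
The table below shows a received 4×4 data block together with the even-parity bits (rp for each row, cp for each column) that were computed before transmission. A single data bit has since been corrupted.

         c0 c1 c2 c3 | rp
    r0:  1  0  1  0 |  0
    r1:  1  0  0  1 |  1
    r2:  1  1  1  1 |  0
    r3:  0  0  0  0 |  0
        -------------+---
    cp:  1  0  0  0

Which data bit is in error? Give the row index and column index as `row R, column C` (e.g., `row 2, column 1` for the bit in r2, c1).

row 1, column 1

Recompute each row's even parity and compare to rp:
  r0: data parity 0, sent rp 0 → ok
  r1: data parity 0, sent rp 1 → mismatch
  r2: data parity 0, sent rp 0 → ok
  r3: data parity 0, sent rp 0 → ok
Recompute each column's even parity and compare to cp:
  c0: data parity 1, sent cp 1 → ok
  c1: data parity 1, sent cp 0 → mismatch
  c2: data parity 0, sent cp 0 → ok
  c3: data parity 0, sent cp 0 → ok
Exactly one row (r1) and one column (c1) fail → the flipped bit is at their intersection.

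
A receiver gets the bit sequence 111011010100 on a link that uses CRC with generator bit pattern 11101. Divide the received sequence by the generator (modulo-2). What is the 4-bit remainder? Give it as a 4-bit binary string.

Modulo-2 division of 111011010100 by 11101:
  pos 0: 11101 XOR 11101 = 00000
  pos 5: 10101 XOR 11101 = 01000
  pos 6: 10000 XOR 11101 = 01101
  pos 7: 11010 XOR 11101 = 00111
Remainder = 0111 (nonzero — an error is detected).

0111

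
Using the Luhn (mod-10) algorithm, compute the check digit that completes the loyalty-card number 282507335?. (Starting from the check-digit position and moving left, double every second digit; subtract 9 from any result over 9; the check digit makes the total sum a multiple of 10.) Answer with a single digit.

2

Partial digits right→left: 5 3 3 7 0 5 2 8 2
Double every second digit counting from the check-digit position (so the 1st, 3rd, 5th, ... of the partial from the right).
  doubled (with −9 where >9): 1 6 0 4 4 → sum 15
  kept as-is: 3 7 5 8 → sum 23
Total = 15 + 23 = 38.
Check digit = (10 − (38 mod 10)) mod 10 = 2.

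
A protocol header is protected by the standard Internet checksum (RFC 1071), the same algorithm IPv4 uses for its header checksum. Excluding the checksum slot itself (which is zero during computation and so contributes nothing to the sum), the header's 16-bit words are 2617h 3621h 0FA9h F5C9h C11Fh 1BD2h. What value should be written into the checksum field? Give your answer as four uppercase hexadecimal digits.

One's-complement addition (fold any carry out of bit 15 back into bit 0):
  0x2617 + 0x3621 = 0x05C38
  0x5C38 + 0x0FA9 = 0x06BE1
  0x6BE1 + 0xF5C9 = 0x161AA → wrap carry → 0x61AB
  0x61AB + 0xC11F = 0x122CA → wrap carry → 0x22CB
  0x22CB + 0x1BD2 = 0x03E9D
One's-complement sum = 0x3E9D.
Checksum = ~0x3E9D & 0xFFFF = 0xC162.

C162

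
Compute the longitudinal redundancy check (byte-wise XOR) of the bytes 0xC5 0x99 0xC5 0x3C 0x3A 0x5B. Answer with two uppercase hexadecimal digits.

XOR the bytes together:
  start with 0xC5
  0xC5 ⊕ 0x99 = 0x5C
  0x5C ⊕ 0xC5 = 0x99
  0x99 ⊕ 0x3C = 0xA5
  0xA5 ⊕ 0x3A = 0x9F
  0x9F ⊕ 0x5B = 0xC4

C4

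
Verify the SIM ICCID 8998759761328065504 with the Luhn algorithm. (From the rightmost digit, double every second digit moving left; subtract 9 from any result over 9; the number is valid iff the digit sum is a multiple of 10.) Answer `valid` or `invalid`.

invalid

From the right, keep odd positions and double even positions (subtract 9 from any doubled value over 9):
  doubled (positions 2,4,...): 0 1 0 4 2 5 1 7 9 → sum 29
  kept (positions 1,3,...): 4 5 6 8 3 6 9 7 9 8 → sum 65
Total = 94.
94 mod 10 = 4, so the number is invalid.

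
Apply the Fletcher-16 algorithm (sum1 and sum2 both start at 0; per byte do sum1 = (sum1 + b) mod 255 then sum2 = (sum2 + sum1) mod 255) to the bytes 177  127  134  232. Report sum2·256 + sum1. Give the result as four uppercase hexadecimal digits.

Running sums (mod 255):
  after byte 0 (177): sum1=177, sum2=177
  after byte 1 (127): sum1=49, sum2=226
  after byte 2 (134): sum1=183, sum2=154
  after byte 3 (232): sum1=160, sum2=59
Checksum = sum2·256 + sum1 = 59·256 + 160 = 15264 = 0x3BA0.

3BA0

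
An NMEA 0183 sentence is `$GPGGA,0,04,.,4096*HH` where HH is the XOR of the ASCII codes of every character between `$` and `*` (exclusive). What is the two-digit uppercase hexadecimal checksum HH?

XOR the ASCII codes of the payload characters:
  'G' = 0x47 → acc = 0x47
  'P' = 0x50 → acc = 0x17
  'G' = 0x47 → acc = 0x50
  'G' = 0x47 → acc = 0x17
  'A' = 0x41 → acc = 0x56
  ',' = 0x2C → acc = 0x7A
  '0' = 0x30 → acc = 0x4A
  ',' = 0x2C → acc = 0x66
  '0' = 0x30 → acc = 0x56
  '4' = 0x34 → acc = 0x62
  ',' = 0x2C → acc = 0x4E
  '.' = 0x2E → acc = 0x60
  ',' = 0x2C → acc = 0x4C
  '4' = 0x34 → acc = 0x78
  '0' = 0x30 → acc = 0x48
  '9' = 0x39 → acc = 0x71
  '6' = 0x36 → acc = 0x47
Checksum = 0x47.

47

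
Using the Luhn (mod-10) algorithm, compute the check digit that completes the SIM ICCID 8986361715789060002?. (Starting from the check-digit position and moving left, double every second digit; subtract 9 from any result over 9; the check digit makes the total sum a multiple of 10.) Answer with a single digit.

Partial digits right→left: 2 0 0 0 6 0 9 8 7 5 1 7 1 6 3 6 8 9 8
Double every second digit counting from the check-digit position (so the 1st, 3rd, 5th, ... of the partial from the right).
  doubled (with −9 where >9): 4 0 3 9 5 2 2 6 7 7 → sum 45
  kept as-is: 0 0 0 8 5 7 6 6 9 → sum 41
Total = 45 + 41 = 86.
Check digit = (10 − (86 mod 10)) mod 10 = 4.

4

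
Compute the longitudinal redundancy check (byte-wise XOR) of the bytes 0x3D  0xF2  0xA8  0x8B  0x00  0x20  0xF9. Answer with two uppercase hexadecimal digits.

XOR the bytes together:
  start with 0x3D
  0x3D ⊕ 0xF2 = 0xCF
  0xCF ⊕ 0xA8 = 0x67
  0x67 ⊕ 0x8B = 0xEC
  0xEC ⊕ 0x00 = 0xEC
  0xEC ⊕ 0x20 = 0xCC
  0xCC ⊕ 0xF9 = 0x35

35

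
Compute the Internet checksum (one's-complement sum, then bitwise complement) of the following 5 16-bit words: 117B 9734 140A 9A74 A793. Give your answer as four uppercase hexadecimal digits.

One's-complement addition (fold any carry out of bit 15 back into bit 0):
  0x117B + 0x9734 = 0x0A8AF
  0xA8AF + 0x140A = 0x0BCB9
  0xBCB9 + 0x9A74 = 0x1572D → wrap carry → 0x572E
  0x572E + 0xA793 = 0x0FEC1
One's-complement sum = 0xFEC1.
Checksum = ~0xFEC1 & 0xFFFF = 0x013E.

013E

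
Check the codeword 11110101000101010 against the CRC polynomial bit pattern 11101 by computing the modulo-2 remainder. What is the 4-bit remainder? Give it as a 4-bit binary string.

Modulo-2 division of 11110101000101010 by 11101:
  pos 0: 11110 XOR 11101 = 00011
  pos 3: 11101 XOR 11101 = 00000
  pos 11: 10101 XOR 11101 = 01000
  pos 12: 10000 XOR 11101 = 01101
Remainder = 1101 (nonzero — an error is detected).

1101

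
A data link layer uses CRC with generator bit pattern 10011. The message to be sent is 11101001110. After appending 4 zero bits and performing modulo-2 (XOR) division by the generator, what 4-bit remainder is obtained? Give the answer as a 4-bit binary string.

Append 4 zeros: 111010011100000. Divide by 10011 (XOR where the leading bit is 1):
  pos 0: 11101 XOR 10011 = 01110
  pos 1: 11100 XOR 10011 = 01111
  pos 2: 11110 XOR 10011 = 01101
  pos 3: 11011 XOR 10011 = 01000
  pos 4: 10001 XOR 10011 = 00010
  pos 7: 10100 XOR 10011 = 00111
  pos 9: 11100 XOR 10011 = 01111
  pos 10: 11110 XOR 10011 = 01101
Remainder (last 4 bits) = 1101. This is the CRC / FCS.

1101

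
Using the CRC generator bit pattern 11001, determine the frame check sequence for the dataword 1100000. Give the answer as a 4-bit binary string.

Append 4 zeros: 11000000000. Divide by 11001 (XOR where the leading bit is 1):
  pos 0: 11000 XOR 11001 = 00001
  pos 4: 10000 XOR 11001 = 01001
  pos 5: 10010 XOR 11001 = 01011
  pos 6: 10110 XOR 11001 = 01111
Remainder (last 4 bits) = 1111. This is the CRC / FCS.

1111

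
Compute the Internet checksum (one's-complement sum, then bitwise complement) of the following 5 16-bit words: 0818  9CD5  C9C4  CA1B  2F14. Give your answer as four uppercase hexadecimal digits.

One's-complement addition (fold any carry out of bit 15 back into bit 0):
  0x0818 + 0x9CD5 = 0x0A4ED
  0xA4ED + 0xC9C4 = 0x16EB1 → wrap carry → 0x6EB2
  0x6EB2 + 0xCA1B = 0x138CD → wrap carry → 0x38CE
  0x38CE + 0x2F14 = 0x067E2
One's-complement sum = 0x67E2.
Checksum = ~0x67E2 & 0xFFFF = 0x981D.

981D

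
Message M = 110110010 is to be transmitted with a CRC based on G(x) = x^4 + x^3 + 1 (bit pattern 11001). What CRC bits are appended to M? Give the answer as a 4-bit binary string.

1110

Append 4 zeros: 1101100100000. Divide by 11001 (XOR where the leading bit is 1):
  pos 0: 11011 XOR 11001 = 00010
  pos 3: 10001 XOR 11001 = 01000
  pos 4: 10000 XOR 11001 = 01001
  pos 5: 10010 XOR 11001 = 01011
  pos 6: 10110 XOR 11001 = 01111
  pos 7: 11110 XOR 11001 = 00111
Remainder (last 4 bits) = 1110. This is the CRC / FCS.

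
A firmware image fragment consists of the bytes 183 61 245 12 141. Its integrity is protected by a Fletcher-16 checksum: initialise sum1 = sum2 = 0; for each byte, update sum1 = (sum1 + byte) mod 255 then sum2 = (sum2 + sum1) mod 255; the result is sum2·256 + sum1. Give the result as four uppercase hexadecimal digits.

Running sums (mod 255):
  after byte 0 (183): sum1=183, sum2=183
  after byte 1 (61): sum1=244, sum2=172
  after byte 2 (245): sum1=234, sum2=151
  after byte 3 (12): sum1=246, sum2=142
  after byte 4 (141): sum1=132, sum2=19
Checksum = sum2·256 + sum1 = 19·256 + 132 = 4996 = 0x1384.

1384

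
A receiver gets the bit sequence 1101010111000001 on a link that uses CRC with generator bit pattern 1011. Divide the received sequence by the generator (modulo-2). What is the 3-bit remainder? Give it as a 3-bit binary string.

Modulo-2 division of 1101010111000001 by 1011:
  pos 0: 1101 XOR 1011 = 0110
  pos 1: 1100 XOR 1011 = 0111
  pos 2: 1111 XOR 1011 = 0100
  pos 3: 1000 XOR 1011 = 0011
  pos 5: 1111 XOR 1011 = 0100
  pos 6: 1001 XOR 1011 = 0010
  pos 8: 1000 XOR 1011 = 0011
  pos 10: 1100 XOR 1011 = 0111
  pos 11: 1110 XOR 1011 = 0101
  pos 12: 1011 XOR 1011 = 0000
Remainder = 000 (zero — the frame passes the CRC check).

000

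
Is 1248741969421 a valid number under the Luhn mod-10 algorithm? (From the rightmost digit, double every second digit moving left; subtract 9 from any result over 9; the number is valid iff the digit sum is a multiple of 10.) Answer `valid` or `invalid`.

From the right, keep odd positions and double even positions (subtract 9 from any doubled value over 9):
  doubled (positions 2,4,...): 4 9 9 8 7 4 → sum 41
  kept (positions 1,3,...): 1 4 6 1 7 4 1 → sum 24
Total = 65.
65 mod 10 = 5, so the number is invalid.

invalid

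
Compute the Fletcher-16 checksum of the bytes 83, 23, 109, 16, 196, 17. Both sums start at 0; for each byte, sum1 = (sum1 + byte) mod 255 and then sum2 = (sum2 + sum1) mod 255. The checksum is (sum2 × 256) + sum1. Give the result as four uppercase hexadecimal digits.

E7BD

Running sums (mod 255):
  after byte 0 (83): sum1=83, sum2=83
  after byte 1 (23): sum1=106, sum2=189
  after byte 2 (109): sum1=215, sum2=149
  after byte 3 (16): sum1=231, sum2=125
  after byte 4 (196): sum1=172, sum2=42
  after byte 5 (17): sum1=189, sum2=231
Checksum = sum2·256 + sum1 = 231·256 + 189 = 59325 = 0xE7BD.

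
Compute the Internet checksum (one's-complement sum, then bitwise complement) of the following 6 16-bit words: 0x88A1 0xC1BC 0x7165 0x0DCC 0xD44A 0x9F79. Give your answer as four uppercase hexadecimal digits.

One's-complement addition (fold any carry out of bit 15 back into bit 0):
  0x88A1 + 0xC1BC = 0x14A5D → wrap carry → 0x4A5E
  0x4A5E + 0x7165 = 0x0BBC3
  0xBBC3 + 0x0DCC = 0x0C98F
  0xC98F + 0xD44A = 0x19DD9 → wrap carry → 0x9DDA
  0x9DDA + 0x9F79 = 0x13D53 → wrap carry → 0x3D54
One's-complement sum = 0x3D54.
Checksum = ~0x3D54 & 0xFFFF = 0xC2AB.

C2AB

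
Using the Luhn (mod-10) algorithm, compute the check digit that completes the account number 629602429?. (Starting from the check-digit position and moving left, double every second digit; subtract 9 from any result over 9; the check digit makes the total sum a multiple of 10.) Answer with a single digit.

Partial digits right→left: 9 2 4 2 0 6 9 2 6
Double every second digit counting from the check-digit position (so the 1st, 3rd, 5th, ... of the partial from the right).
  doubled (with −9 where >9): 9 8 0 9 3 → sum 29
  kept as-is: 2 2 6 2 → sum 12
Total = 29 + 12 = 41.
Check digit = (10 − (41 mod 10)) mod 10 = 9.

9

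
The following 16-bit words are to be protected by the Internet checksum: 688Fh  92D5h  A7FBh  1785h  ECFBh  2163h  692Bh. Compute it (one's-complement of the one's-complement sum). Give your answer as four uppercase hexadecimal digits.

One's-complement addition (fold any carry out of bit 15 back into bit 0):
  0x688F + 0x92D5 = 0x0FB64
  0xFB64 + 0xA7FB = 0x1A35F → wrap carry → 0xA360
  0xA360 + 0x1785 = 0x0BAE5
  0xBAE5 + 0xECFB = 0x1A7E0 → wrap carry → 0xA7E1
  0xA7E1 + 0x2163 = 0x0C944
  0xC944 + 0x692B = 0x1326F → wrap carry → 0x3270
One's-complement sum = 0x3270.
Checksum = ~0x3270 & 0xFFFF = 0xCD8F.

CD8F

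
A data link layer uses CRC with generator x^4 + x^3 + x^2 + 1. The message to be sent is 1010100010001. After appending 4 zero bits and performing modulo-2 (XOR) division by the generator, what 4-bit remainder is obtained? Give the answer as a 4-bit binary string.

Append 4 zeros: 10101000100010000. Divide by 11101 (XOR where the leading bit is 1):
  pos 0: 10101 XOR 11101 = 01000
  pos 1: 10000 XOR 11101 = 01101
  pos 2: 11010 XOR 11101 = 00111
  pos 4: 11101 XOR 11101 = 00000
  pos 12: 10000 XOR 11101 = 01101
Remainder (last 4 bits) = 1101. This is the CRC / FCS.

1101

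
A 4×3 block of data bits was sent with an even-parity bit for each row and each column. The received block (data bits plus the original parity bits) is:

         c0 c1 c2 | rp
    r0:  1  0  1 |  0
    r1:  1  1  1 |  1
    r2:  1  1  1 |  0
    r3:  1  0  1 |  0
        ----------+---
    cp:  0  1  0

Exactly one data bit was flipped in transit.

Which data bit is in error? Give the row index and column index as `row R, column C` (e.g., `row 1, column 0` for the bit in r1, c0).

row 2, column 1

Recompute each row's even parity and compare to rp:
  r0: data parity 0, sent rp 0 → ok
  r1: data parity 1, sent rp 1 → ok
  r2: data parity 1, sent rp 0 → mismatch
  r3: data parity 0, sent rp 0 → ok
Recompute each column's even parity and compare to cp:
  c0: data parity 0, sent cp 0 → ok
  c1: data parity 0, sent cp 1 → mismatch
  c2: data parity 0, sent cp 0 → ok
Exactly one row (r2) and one column (c1) fail → the flipped bit is at their intersection.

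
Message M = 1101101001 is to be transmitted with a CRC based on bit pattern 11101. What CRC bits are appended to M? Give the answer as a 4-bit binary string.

1001

Append 4 zeros: 11011010010000. Divide by 11101 (XOR where the leading bit is 1):
  pos 0: 11011 XOR 11101 = 00110
  pos 2: 11001 XOR 11101 = 00100
  pos 4: 10000 XOR 11101 = 01101
  pos 5: 11011 XOR 11101 = 00110
  pos 7: 11000 XOR 11101 = 00101
  pos 9: 10100 XOR 11101 = 01001
Remainder (last 4 bits) = 1001. This is the CRC / FCS.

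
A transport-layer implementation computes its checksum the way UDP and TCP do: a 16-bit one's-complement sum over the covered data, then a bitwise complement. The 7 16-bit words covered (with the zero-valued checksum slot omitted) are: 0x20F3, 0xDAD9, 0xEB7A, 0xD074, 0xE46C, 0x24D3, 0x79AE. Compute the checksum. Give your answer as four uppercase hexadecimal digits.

C554

One's-complement addition (fold any carry out of bit 15 back into bit 0):
  0x20F3 + 0xDAD9 = 0x0FBCC
  0xFBCC + 0xEB7A = 0x1E746 → wrap carry → 0xE747
  0xE747 + 0xD074 = 0x1B7BB → wrap carry → 0xB7BC
  0xB7BC + 0xE46C = 0x19C28 → wrap carry → 0x9C29
  0x9C29 + 0x24D3 = 0x0C0FC
  0xC0FC + 0x79AE = 0x13AAA → wrap carry → 0x3AAB
One's-complement sum = 0x3AAB.
Checksum = ~0x3AAB & 0xFFFF = 0xC554.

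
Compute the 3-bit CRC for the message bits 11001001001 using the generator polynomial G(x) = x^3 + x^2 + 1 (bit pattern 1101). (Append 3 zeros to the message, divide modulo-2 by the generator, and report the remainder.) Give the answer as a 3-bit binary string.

Append 3 zeros: 11001001001000. Divide by 1101 (XOR where the leading bit is 1):
  pos 0: 1100 XOR 1101 = 0001
  pos 3: 1100 XOR 1101 = 0001
  pos 6: 1100 XOR 1101 = 0001
  pos 9: 1100 XOR 1101 = 0001
Remainder (last 3 bits) = 010. This is the CRC / FCS.

010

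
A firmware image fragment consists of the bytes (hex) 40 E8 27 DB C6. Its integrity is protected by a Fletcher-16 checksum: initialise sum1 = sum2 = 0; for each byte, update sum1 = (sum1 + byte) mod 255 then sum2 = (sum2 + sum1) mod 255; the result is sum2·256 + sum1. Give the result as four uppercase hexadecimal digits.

Running sums (mod 255):
  after byte 0 (40): sum1=64, sum2=64
  after byte 1 (E8): sum1=41, sum2=105
  after byte 2 (27): sum1=80, sum2=185
  after byte 3 (DB): sum1=44, sum2=229
  after byte 4 (C6): sum1=242, sum2=216
Checksum = sum2·256 + sum1 = 216·256 + 242 = 55538 = 0xD8F2.

D8F2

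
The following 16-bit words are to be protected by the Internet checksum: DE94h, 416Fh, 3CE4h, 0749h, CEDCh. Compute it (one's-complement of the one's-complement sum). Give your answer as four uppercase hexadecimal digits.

One's-complement addition (fold any carry out of bit 15 back into bit 0):
  0xDE94 + 0x416F = 0x12003 → wrap carry → 0x2004
  0x2004 + 0x3CE4 = 0x05CE8
  0x5CE8 + 0x0749 = 0x06431
  0x6431 + 0xCEDC = 0x1330D → wrap carry → 0x330E
One's-complement sum = 0x330E.
Checksum = ~0x330E & 0xFFFF = 0xCCF1.

CCF1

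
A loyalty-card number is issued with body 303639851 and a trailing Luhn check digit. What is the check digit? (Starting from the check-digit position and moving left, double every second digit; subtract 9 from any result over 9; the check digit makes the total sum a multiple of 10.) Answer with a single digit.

Partial digits right→left: 1 5 8 9 3 6 3 0 3
Double every second digit counting from the check-digit position (so the 1st, 3rd, 5th, ... of the partial from the right).
  doubled (with −9 where >9): 2 7 6 6 6 → sum 27
  kept as-is: 5 9 6 0 → sum 20
Total = 27 + 20 = 47.
Check digit = (10 − (47 mod 10)) mod 10 = 3.

3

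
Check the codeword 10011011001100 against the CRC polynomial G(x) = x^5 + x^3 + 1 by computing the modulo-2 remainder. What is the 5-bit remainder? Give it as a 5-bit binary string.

Modulo-2 division of 10011011001100 by 101001:
  pos 0: 100110 XOR 101001 = 001111
  pos 2: 111111 XOR 101001 = 010110
  pos 3: 101100 XOR 101001 = 000101
  pos 6: 101011 XOR 101001 = 000010
Remainder = 01000 (nonzero — an error is detected).

01000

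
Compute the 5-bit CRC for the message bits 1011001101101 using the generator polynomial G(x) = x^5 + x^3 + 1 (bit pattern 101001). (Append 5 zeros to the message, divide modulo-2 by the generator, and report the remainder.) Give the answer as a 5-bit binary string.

Append 5 zeros: 101100110110100000. Divide by 101001 (XOR where the leading bit is 1):
  pos 0: 101100 XOR 101001 = 000101
  pos 3: 101110 XOR 101001 = 000111
  pos 6: 111110 XOR 101001 = 010111
  pos 7: 101111 XOR 101001 = 000110
  pos 10: 110000 XOR 101001 = 011001
  pos 11: 110010 XOR 101001 = 011011
  pos 12: 110110 XOR 101001 = 011111
Remainder (last 5 bits) = 11111. This is the CRC / FCS.

11111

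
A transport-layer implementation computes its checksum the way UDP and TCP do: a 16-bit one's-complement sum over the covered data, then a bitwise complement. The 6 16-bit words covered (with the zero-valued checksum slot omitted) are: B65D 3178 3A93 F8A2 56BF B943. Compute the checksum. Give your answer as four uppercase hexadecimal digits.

D4F0

One's-complement addition (fold any carry out of bit 15 back into bit 0):
  0xB65D + 0x3178 = 0x0E7D5
  0xE7D5 + 0x3A93 = 0x12268 → wrap carry → 0x2269
  0x2269 + 0xF8A2 = 0x11B0B → wrap carry → 0x1B0C
  0x1B0C + 0x56BF = 0x071CB
  0x71CB + 0xB943 = 0x12B0E → wrap carry → 0x2B0F
One's-complement sum = 0x2B0F.
Checksum = ~0x2B0F & 0xFFFF = 0xD4F0.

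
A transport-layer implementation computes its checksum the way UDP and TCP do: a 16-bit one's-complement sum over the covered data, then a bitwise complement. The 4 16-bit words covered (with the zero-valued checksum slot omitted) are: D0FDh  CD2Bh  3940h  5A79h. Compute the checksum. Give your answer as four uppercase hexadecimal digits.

CE1C

One's-complement addition (fold any carry out of bit 15 back into bit 0):
  0xD0FD + 0xCD2B = 0x19E28 → wrap carry → 0x9E29
  0x9E29 + 0x3940 = 0x0D769
  0xD769 + 0x5A79 = 0x131E2 → wrap carry → 0x31E3
One's-complement sum = 0x31E3.
Checksum = ~0x31E3 & 0xFFFF = 0xCE1C.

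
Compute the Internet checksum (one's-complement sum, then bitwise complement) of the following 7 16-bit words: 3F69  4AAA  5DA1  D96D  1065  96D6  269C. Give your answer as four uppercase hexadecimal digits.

7105

One's-complement addition (fold any carry out of bit 15 back into bit 0):
  0x3F69 + 0x4AAA = 0x08A13
  0x8A13 + 0x5DA1 = 0x0E7B4
  0xE7B4 + 0xD96D = 0x1C121 → wrap carry → 0xC122
  0xC122 + 0x1065 = 0x0D187
  0xD187 + 0x96D6 = 0x1685D → wrap carry → 0x685E
  0x685E + 0x269C = 0x08EFA
One's-complement sum = 0x8EFA.
Checksum = ~0x8EFA & 0xFFFF = 0x7105.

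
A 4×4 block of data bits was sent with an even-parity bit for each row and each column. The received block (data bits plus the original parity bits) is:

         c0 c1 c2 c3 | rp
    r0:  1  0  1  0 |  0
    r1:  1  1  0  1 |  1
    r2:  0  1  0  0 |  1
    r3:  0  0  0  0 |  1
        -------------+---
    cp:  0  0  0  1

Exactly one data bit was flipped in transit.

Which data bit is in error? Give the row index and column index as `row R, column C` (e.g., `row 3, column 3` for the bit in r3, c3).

row 3, column 2

Recompute each row's even parity and compare to rp:
  r0: data parity 0, sent rp 0 → ok
  r1: data parity 1, sent rp 1 → ok
  r2: data parity 1, sent rp 1 → ok
  r3: data parity 0, sent rp 1 → mismatch
Recompute each column's even parity and compare to cp:
  c0: data parity 0, sent cp 0 → ok
  c1: data parity 0, sent cp 0 → ok
  c2: data parity 1, sent cp 0 → mismatch
  c3: data parity 1, sent cp 1 → ok
Exactly one row (r3) and one column (c2) fail → the flipped bit is at their intersection.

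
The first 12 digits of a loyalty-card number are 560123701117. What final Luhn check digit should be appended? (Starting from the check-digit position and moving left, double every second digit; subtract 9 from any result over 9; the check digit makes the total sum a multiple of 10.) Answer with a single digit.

Partial digits right→left: 7 1 1 1 0 7 3 2 1 0 6 5
Double every second digit counting from the check-digit position (so the 1st, 3rd, 5th, ... of the partial from the right).
  doubled (with −9 where >9): 5 2 0 6 2 3 → sum 18
  kept as-is: 1 1 7 2 0 5 → sum 16
Total = 18 + 16 = 34.
Check digit = (10 − (34 mod 10)) mod 10 = 6.

6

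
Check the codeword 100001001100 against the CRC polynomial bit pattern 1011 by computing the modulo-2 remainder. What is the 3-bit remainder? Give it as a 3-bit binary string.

100

Modulo-2 division of 100001001100 by 1011:
  pos 0: 1000 XOR 1011 = 0011
  pos 2: 1101 XOR 1011 = 0110
  pos 3: 1100 XOR 1011 = 0111
  pos 4: 1110 XOR 1011 = 0101
  pos 5: 1011 XOR 1011 = 0000
Remainder = 100 (nonzero — an error is detected).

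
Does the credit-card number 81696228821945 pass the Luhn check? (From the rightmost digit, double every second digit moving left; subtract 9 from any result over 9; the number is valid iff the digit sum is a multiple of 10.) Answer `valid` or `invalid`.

valid

From the right, keep odd positions and double even positions (subtract 9 from any doubled value over 9):
  doubled (positions 2,4,...): 8 2 7 4 3 3 7 → sum 34
  kept (positions 1,3,...): 5 9 2 8 2 9 1 → sum 36
Total = 70.
70 mod 10 = 0, so the number is valid.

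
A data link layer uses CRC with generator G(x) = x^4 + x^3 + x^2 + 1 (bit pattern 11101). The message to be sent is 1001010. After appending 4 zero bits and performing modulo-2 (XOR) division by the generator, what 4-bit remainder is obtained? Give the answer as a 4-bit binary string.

Append 4 zeros: 10010100000. Divide by 11101 (XOR where the leading bit is 1):
  pos 0: 10010 XOR 11101 = 01111
  pos 1: 11111 XOR 11101 = 00010
  pos 4: 10000 XOR 11101 = 01101
  pos 5: 11010 XOR 11101 = 00111
Remainder (last 4 bits) = 1110. This is the CRC / FCS.

1110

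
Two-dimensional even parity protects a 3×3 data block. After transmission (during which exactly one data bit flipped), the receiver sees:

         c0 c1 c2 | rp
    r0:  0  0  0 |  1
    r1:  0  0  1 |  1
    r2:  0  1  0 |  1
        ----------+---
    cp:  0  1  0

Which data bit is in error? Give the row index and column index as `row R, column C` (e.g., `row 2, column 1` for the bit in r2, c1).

Recompute each row's even parity and compare to rp:
  r0: data parity 0, sent rp 1 → mismatch
  r1: data parity 1, sent rp 1 → ok
  r2: data parity 1, sent rp 1 → ok
Recompute each column's even parity and compare to cp:
  c0: data parity 0, sent cp 0 → ok
  c1: data parity 1, sent cp 1 → ok
  c2: data parity 1, sent cp 0 → mismatch
Exactly one row (r0) and one column (c2) fail → the flipped bit is at their intersection.

row 0, column 2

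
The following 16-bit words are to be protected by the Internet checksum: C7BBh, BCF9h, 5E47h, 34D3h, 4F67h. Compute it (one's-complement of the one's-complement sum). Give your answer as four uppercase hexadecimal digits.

98C8

One's-complement addition (fold any carry out of bit 15 back into bit 0):
  0xC7BB + 0xBCF9 = 0x184B4 → wrap carry → 0x84B5
  0x84B5 + 0x5E47 = 0x0E2FC
  0xE2FC + 0x34D3 = 0x117CF → wrap carry → 0x17D0
  0x17D0 + 0x4F67 = 0x06737
One's-complement sum = 0x6737.
Checksum = ~0x6737 & 0xFFFF = 0x98C8.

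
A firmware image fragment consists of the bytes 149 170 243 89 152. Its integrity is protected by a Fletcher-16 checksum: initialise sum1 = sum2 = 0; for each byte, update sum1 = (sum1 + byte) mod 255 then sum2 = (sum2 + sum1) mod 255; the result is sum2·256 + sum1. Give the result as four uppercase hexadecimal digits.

Running sums (mod 255):
  after byte 0 (149): sum1=149, sum2=149
  after byte 1 (170): sum1=64, sum2=213
  after byte 2 (243): sum1=52, sum2=10
  after byte 3 (89): sum1=141, sum2=151
  after byte 4 (152): sum1=38, sum2=189
Checksum = sum2·256 + sum1 = 189·256 + 38 = 48422 = 0xBD26.

BD26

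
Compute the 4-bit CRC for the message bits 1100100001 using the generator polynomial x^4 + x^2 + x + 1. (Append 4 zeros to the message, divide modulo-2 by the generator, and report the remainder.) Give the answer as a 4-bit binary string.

Append 4 zeros: 11001000010000. Divide by 10111 (XOR where the leading bit is 1):
  pos 0: 11001 XOR 10111 = 01110
  pos 1: 11100 XOR 10111 = 01011
  pos 2: 10110 XOR 10111 = 00001
  pos 6: 10010 XOR 10111 = 00101
  pos 8: 10100 XOR 10111 = 00011
Remainder (last 4 bits) = 0110. This is the CRC / FCS.

0110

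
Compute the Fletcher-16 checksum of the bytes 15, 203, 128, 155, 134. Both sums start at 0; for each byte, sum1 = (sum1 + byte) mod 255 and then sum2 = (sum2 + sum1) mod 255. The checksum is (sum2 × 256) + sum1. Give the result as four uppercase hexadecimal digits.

B97D

Running sums (mod 255):
  after byte 0 (15): sum1=15, sum2=15
  after byte 1 (203): sum1=218, sum2=233
  after byte 2 (128): sum1=91, sum2=69
  after byte 3 (155): sum1=246, sum2=60
  after byte 4 (134): sum1=125, sum2=185
Checksum = sum2·256 + sum1 = 185·256 + 125 = 47485 = 0xB97D.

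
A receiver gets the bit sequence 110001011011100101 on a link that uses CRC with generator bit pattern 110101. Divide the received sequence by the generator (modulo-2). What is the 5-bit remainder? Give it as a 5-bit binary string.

Modulo-2 division of 110001011011100101 by 110101:
  pos 0: 110001 XOR 110101 = 000100
  pos 3: 100011 XOR 110101 = 010110
  pos 4: 101100 XOR 110101 = 011001
  pos 5: 110011 XOR 110101 = 000110
  pos 8: 110110 XOR 110101 = 000011
  pos 12: 110101 XOR 110101 = 000000
Remainder = 00000 (zero — the frame passes the CRC check).

00000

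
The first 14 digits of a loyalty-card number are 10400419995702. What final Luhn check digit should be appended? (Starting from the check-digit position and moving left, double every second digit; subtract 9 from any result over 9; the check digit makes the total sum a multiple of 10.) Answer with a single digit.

Partial digits right→left: 2 0 7 5 9 9 9 1 4 0 0 4 0 1
Double every second digit counting from the check-digit position (so the 1st, 3rd, 5th, ... of the partial from the right).
  doubled (with −9 where >9): 4 5 9 9 8 0 0 → sum 35
  kept as-is: 0 5 9 1 0 4 1 → sum 20
Total = 35 + 20 = 55.
Check digit = (10 − (55 mod 10)) mod 10 = 5.

5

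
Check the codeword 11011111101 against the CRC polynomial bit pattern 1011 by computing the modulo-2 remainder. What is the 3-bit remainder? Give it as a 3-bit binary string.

Modulo-2 division of 11011111101 by 1011:
  pos 0: 1101 XOR 1011 = 0110
  pos 1: 1101 XOR 1011 = 0110
  pos 2: 1101 XOR 1011 = 0110
  pos 3: 1101 XOR 1011 = 0110
  pos 4: 1101 XOR 1011 = 0110
  pos 5: 1101 XOR 1011 = 0110
  pos 6: 1100 XOR 1011 = 0111
  pos 7: 1111 XOR 1011 = 0100
Remainder = 100 (nonzero — an error is detected).

100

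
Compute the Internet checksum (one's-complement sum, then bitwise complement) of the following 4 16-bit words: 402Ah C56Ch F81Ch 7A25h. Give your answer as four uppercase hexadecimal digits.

One's-complement addition (fold any carry out of bit 15 back into bit 0):
  0x402A + 0xC56C = 0x10596 → wrap carry → 0x0597
  0x0597 + 0xF81C = 0x0FDB3
  0xFDB3 + 0x7A25 = 0x177D8 → wrap carry → 0x77D9
One's-complement sum = 0x77D9.
Checksum = ~0x77D9 & 0xFFFF = 0x8826.

8826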